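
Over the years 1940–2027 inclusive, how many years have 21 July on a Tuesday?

13

Track 21 July's weekday year by year (advancing +1, or +2 across a Feb 29):
  1940: Sun  1941: Mon (+1)  1942: Tue (+1) ✓  1943: Wed (+1)  1944: Fri (+2)
  1945: Sat (+1)  1946: Sun (+1)  1947: Mon (+1)  1948: Wed (+2)  1949: Thu (+1)
  1950: Fri (+1)  1951: Sat (+1)  1952: Mon (+2)  1953: Tue (+1) ✓  … (60 more years) …
  2014: Mon (+1)  2015: Tue (+1) ✓  2016: Thu (+2)  2017: Fri (+1)  2018: Sat (+1)
  2019: Sun (+1)  2020: Tue (+2) ✓  2021: Wed (+1)  2022: Thu (+1)  2023: Fri (+1)
  2024: Sun (+2)  2025: Mon (+1)  2026: Tue (+1) ✓  2027: Wed (+1)
Tuesday years: 1942, 1953, 1959, 1964, 1970, 1981, 1987, 1992, 1998, 2009, 2015, 2020, 2026 — 13 in total.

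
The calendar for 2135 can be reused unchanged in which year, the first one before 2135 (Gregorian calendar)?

2129

Two years share a calendar iff Jan 1 falls on the same weekday and both are leap or both are common. 2135: Jan 1 is Saturday, common year.
2134: Jan 1 Friday, common
2133: Jan 1 Thursday, common
2132: Jan 1 Tuesday, leap
2131: Jan 1 Monday, common
2130: Jan 1 Sunday, common
2129: Jan 1 Saturday, common
2129 matches on both conditions.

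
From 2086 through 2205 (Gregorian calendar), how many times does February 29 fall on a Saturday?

Leap years in 2086–2205: 28 of them.
Feb 29 weekday advances by 5 (mod 7) from one leap year to the next four years later (or differs when a century non-leap intervenes).
Leap-day weekdays: 2088:Sun 2092:Fri 2096:Wed 2104:Fri 2108:Wed 2112:Mon 2116:Sat✓ 2120:Thu 2124:Tue 2128:Sun 2132:Fri 2136:Wed 2140:Mon 2144:Sat✓ 2148:Thu 2152:Tue 2156:Sun 2160:Fri 2164:Wed 2168:Mon 2172:Sat✓ 2176:Thu 2180:Tue 2184:Sun 2188:Fri 2192:Wed 2196:Mon 2204:Wed
Saturday: 2116, 2144, 2172 → 3.

3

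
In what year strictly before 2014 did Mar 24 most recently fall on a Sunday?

2013

From one year to the next, a fixed date's weekday advances by 1, or by 2 when a Feb 29 lies between the two dates.
2014: March 24 is Monday.
2013: Sunday (−1)
Mar 24 falls on a Sunday in 2013.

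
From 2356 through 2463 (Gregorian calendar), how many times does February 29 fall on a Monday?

4

Leap years in 2356–2463: 27 of them.
Feb 29 weekday advances by 5 (mod 7) from one leap year to the next four years later (or differs when a century non-leap intervenes).
Leap-day weekdays: 2356:Wed 2360:Mon✓ 2364:Sat 2368:Thu 2372:Tue 2376:Sun 2380:Fri 2384:Wed 2388:Mon✓ 2392:Sat 2396:Thu 2400:Tue 2404:Sun 2408:Fri 2412:Wed 2416:Mon✓ 2420:Sat 2424:Thu 2428:Tue 2432:Sun 2436:Fri 2440:Wed 2444:Mon✓ 2448:Sat 2452:Thu 2456:Tue 2460:Sun
Monday: 2360, 2388, 2416, 2444 → 4.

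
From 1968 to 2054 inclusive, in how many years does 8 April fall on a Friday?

12

Track 8 April's weekday year by year (advancing +1, or +2 across a Feb 29):
  1968: Mon  1969: Tue (+1)  1970: Wed (+1)  1971: Thu (+1)  1972: Sat (+2)
  1973: Sun (+1)  1974: Mon (+1)  1975: Tue (+1)  1976: Thu (+2)  1977: Fri (+1) ✓
  1978: Sat (+1)  1979: Sun (+1)  1980: Tue (+2)  1981: Wed (+1)  … (59 more years) …
  2041: Mon (+1)  2042: Tue (+1)  2043: Wed (+1)  2044: Fri (+2) ✓  2045: Sat (+1)
  2046: Sun (+1)  2047: Mon (+1)  2048: Wed (+2)  2049: Thu (+1)  2050: Fri (+1) ✓
  2051: Sat (+1)  2052: Mon (+2)  2053: Tue (+1)  2054: Wed (+1)
Friday years: 1977, 1983, 1988, 1994, 2005, 2011, 2016, 2022, 2033, 2039, 2044, 2050 — 12 in total.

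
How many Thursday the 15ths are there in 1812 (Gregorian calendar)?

Check the 15th of each month of 1812: Jan 15: Wed, Feb 15: Sat, Mar 15: Sun, Apr 15: Wed, May 15: Fri, Jun 15: Mon, Jul 15: Wed, Aug 15: Sat, Sep 15: Tue, Oct 15: Thu, Nov 15: Sun, Dec 15: Tue.
Thursday occurs in October — 1 month.

1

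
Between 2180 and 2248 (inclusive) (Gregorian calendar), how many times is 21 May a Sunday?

10

Track 21 May's weekday year by year (advancing +1, or +2 across a Feb 29):
  2180: Sun ✓  2181: Mon (+1)  2182: Tue (+1)  2183: Wed (+1)  2184: Fri (+2)
  2185: Sat (+1)  2186: Sun (+1) ✓  2187: Mon (+1)  2188: Wed (+2)  2189: Thu (+1)
  2190: Fri (+1)  2191: Sat (+1)  2192: Mon (+2)  2193: Tue (+1)  … (41 more years) …
  2235: Thu (+1)  2236: Sat (+2)  2237: Sun (+1) ✓  2238: Mon (+1)  2239: Tue (+1)
  2240: Thu (+2)  2241: Fri (+1)  2242: Sat (+1)  2243: Sun (+1) ✓  2244: Tue (+2)
  2245: Wed (+1)  2246: Thu (+1)  2247: Fri (+1)  2248: Sun (+2) ✓
Sunday years: 2180, 2186, 2197, 2209, 2215, 2220, 2226, 2237, 2243, 2248 — 10 in total.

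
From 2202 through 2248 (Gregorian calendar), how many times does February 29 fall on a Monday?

Leap years in 2202–2248: 12 of them.
Feb 29 weekday advances by 5 (mod 7) from one leap year to the next four years later (or differs when a century non-leap intervenes).
Leap-day weekdays: 2204:Wed 2208:Mon✓ 2212:Sat 2216:Thu 2220:Tue 2224:Sun 2228:Fri 2232:Wed 2236:Mon✓ 2240:Sat 2244:Thu 2248:Tue
Monday: 2208, 2236 → 2.

2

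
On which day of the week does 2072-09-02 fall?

January 1, 2072 is a Friday.
September 2 is day 246 of the year, i.e. 245 days after Jan 1.
245 mod 7 = 0, so advance 0 weekdays from Friday: Friday.

Friday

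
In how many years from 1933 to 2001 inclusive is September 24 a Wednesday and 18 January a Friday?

2

Check each year's weekday for September 24 and 18 January:
  1933: Sun/Wed  1934: Mon/Thu  1935: Tue/Fri  1936: Thu/Sat  1937: Fri/Mon  1938: Sat/Tue  1939: Sun/Wed  1940: Tue/Thu  1941: Wed/Sat  1942: Thu/Sun  1943: Fri/Mon  1944: Sun/Tue  1945: Mon/Thu  1946: Tue/Fri  …(41 more)…  1988: Sat/Mon  1989: Sun/Wed  1990: Mon/Thu  1991: Tue/Fri  1992: Thu/Sat  1993: Fri/Mon  1994: Sat/Tue  1995: Sun/Wed  1996: Tue/Thu  1997: Wed/Sat  1998: Thu/Sun  1999: Fri/Mon  2000: Sun/Tue  2001: Mon/Thu
Both conditions hold in: 1952, 1980 — 2.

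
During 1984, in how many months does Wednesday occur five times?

4

A month of length L has five Wednesdays iff its first Wednesday is on day ≤ L−28 (so day 1–3 in a 31-day month, 1–2 in a 30-day month, day 1 in a leap February).
Checking each month of 1984: Jan starts Sun (31d); Feb starts Wed (29d) ✓; Mar starts Thu (31d); Apr starts Sun (30d); May starts Tue (31d) ✓; Jun starts Fri (30d); Jul starts Sun (31d); Aug starts Wed (31d) ✓; Sep starts Sat (30d); Oct starts Mon (31d) ✓; Nov starts Thu (30d); Dec starts Sat (31d).
Five-Wednesday months: February, May, August, October → 4.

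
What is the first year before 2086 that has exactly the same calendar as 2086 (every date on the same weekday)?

2075

Two years share a calendar iff Jan 1 falls on the same weekday and both are leap or both are common. 2086: Jan 1 is Tuesday, common year.
2085: Jan 1 Monday, common
2084: Jan 1 Saturday, leap
2083: Jan 1 Friday, common
2082: Jan 1 Thursday, common
2081: Jan 1 Wednesday, common
2080: Jan 1 Monday, leap
2079: Jan 1 Sunday, common
2078: Jan 1 Saturday, common
2077: Jan 1 Friday, common
2076: Jan 1 Wednesday, leap
2075: Jan 1 Tuesday, common
2075 matches on both conditions.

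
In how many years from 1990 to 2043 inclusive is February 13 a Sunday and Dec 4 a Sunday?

Check each year's weekday for February 13 and Dec 4:
  1990: Tue/Tue  1991: Wed/Wed  1992: Thu/Fri  1993: Sat/Sat  1994: Sun/Sun ✓  1995: Mon/Mon  1996: Tue/Wed  1997: Thu/Thu  1998: Fri/Fri  1999: Sat/Sat  2000: Sun/Mon  2001: Tue/Tue  2002: Wed/Wed  2003: Thu/Thu  …(26 more)…  2030: Wed/Wed  2031: Thu/Thu  2032: Fri/Sat  2033: Sun/Sun ✓  2034: Mon/Mon  2035: Tue/Tue  2036: Wed/Thu  2037: Fri/Fri  2038: Sat/Sat  2039: Sun/Sun ✓  2040: Mon/Tue  2041: Wed/Wed  2042: Thu/Thu  2043: Fri/Fri
Both conditions hold in: 1994, 2005, 2011, 2022, 2033, 2039 — 6.

6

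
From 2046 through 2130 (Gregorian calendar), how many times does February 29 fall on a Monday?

Leap years in 2046–2130: 20 of them.
Feb 29 weekday advances by 5 (mod 7) from one leap year to the next four years later (or differs when a century non-leap intervenes).
Leap-day weekdays: 2048:Sat 2052:Thu 2056:Tue 2060:Sun 2064:Fri 2068:Wed 2072:Mon✓ 2076:Sat 2080:Thu 2084:Tue 2088:Sun 2092:Fri 2096:Wed 2104:Fri 2108:Wed 2112:Mon✓ 2116:Sat 2120:Thu 2124:Tue 2128:Sun
Monday: 2072, 2112 → 2.

2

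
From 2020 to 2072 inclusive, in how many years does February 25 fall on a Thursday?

8

Track February 25's weekday year by year (advancing +1, or +2 across a Feb 29):
  2020: Tue  2021: Thu (+2) ✓  2022: Fri (+1)  2023: Sat (+1)  2024: Sun (+1)
  2025: Tue (+2)  2026: Wed (+1)  2027: Thu (+1) ✓  2028: Fri (+1)  2029: Sun (+2)
  2030: Mon (+1)  2031: Tue (+1)  2032: Wed (+1)  2033: Fri (+2)  … (25 more years) …
  2059: Tue (+1)  2060: Wed (+1)  2061: Fri (+2)  2062: Sat (+1)  2063: Sun (+1)
  2064: Mon (+1)  2065: Wed (+2)  2066: Thu (+1) ✓  2067: Fri (+1)  2068: Sat (+1)
  2069: Mon (+2)  2070: Tue (+1)  2071: Wed (+1)  2072: Thu (+1) ✓
Thursday years: 2021, 2027, 2038, 2044, 2049, 2055, 2066, 2072 — 8 in total.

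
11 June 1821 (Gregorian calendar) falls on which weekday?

Monday

January 1, 1821 is a Monday.
June 11 is day 162 of the year, i.e. 161 days after Jan 1.
161 mod 7 = 0, so advance 0 weekdays from Monday: Monday.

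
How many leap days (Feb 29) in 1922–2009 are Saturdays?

Leap years in 1922–2009: 22 of them.
Feb 29 weekday advances by 5 (mod 7) from one leap year to the next four years later (or differs when a century non-leap intervenes).
Leap-day weekdays: 1924:Fri 1928:Wed 1932:Mon 1936:Sat✓ 1940:Thu 1944:Tue 1948:Sun 1952:Fri 1956:Wed 1960:Mon 1964:Sat✓ 1968:Thu 1972:Tue 1976:Sun 1980:Fri 1984:Wed 1988:Mon 1992:Sat✓ 1996:Thu 2000:Tue 2004:Sun 2008:Fri
Saturday: 1936, 1964, 1992 → 3.

3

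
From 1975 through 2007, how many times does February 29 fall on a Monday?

Leap years in 1975–2007: 8 of them.
Feb 29 weekday advances by 5 (mod 7) from one leap year to the next four years later (or differs when a century non-leap intervenes).
Leap-day weekdays: 1976:Sun 1980:Fri 1984:Wed 1988:Mon✓ 1992:Sat 1996:Thu 2000:Tue 2004:Sun
Monday: 1988 → 1.

1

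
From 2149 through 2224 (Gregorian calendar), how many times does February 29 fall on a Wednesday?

Leap years in 2149–2224: 18 of them.
Feb 29 weekday advances by 5 (mod 7) from one leap year to the next four years later (or differs when a century non-leap intervenes).
Leap-day weekdays: 2152:Tue 2156:Sun 2160:Fri 2164:Wed✓ 2168:Mon 2172:Sat 2176:Thu 2180:Tue 2184:Sun 2188:Fri 2192:Wed✓ 2196:Mon 2204:Wed✓ 2208:Mon 2212:Sat 2216:Thu 2220:Tue 2224:Sun
Wednesday: 2164, 2192, 2204 → 3.

3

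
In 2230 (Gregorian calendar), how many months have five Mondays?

4

A month of length L has five Mondays iff its first Monday is on day ≤ L−28 (so day 1–3 in a 31-day month, 1–2 in a 30-day month, day 1 in a leap February).
Checking each month of 2230: Jan starts Fri (31d); Feb starts Mon (28d); Mar starts Mon (31d) ✓; Apr starts Thu (30d); May starts Sat (31d) ✓; Jun starts Tue (30d); Jul starts Thu (31d); Aug starts Sun (31d) ✓; Sep starts Wed (30d); Oct starts Fri (31d); Nov starts Mon (30d) ✓; Dec starts Wed (31d).
Five-Monday months: March, May, August, November → 4.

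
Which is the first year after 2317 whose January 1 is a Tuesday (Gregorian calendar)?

Jan 1 advances by 2 weekdays after a leap year and by 1 after a common year.
2317: Jan 1 is Monday.
2318: Tuesday
2318 begins on a Tuesday

2318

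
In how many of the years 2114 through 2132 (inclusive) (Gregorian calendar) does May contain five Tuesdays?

8

May has 31 days; it has five Tuesdays when Tuesday falls among the first (month-length − 28) days — i.e. when May 1 is one of Tuesday/Monday/Sunday.
May 1 by year: 2114:Tue✓ 2115:Wed 2116:Fri 2117:Sat 2118:Sun✓ 2119:Mon✓ 2120:Wed 2121:Thu 2122:Fri 2123:Sat 2124:Mon✓ 2125:Tue✓ 2126:Wed 2127:Thu 2128:Sat 2129:Sun✓ 2130:Mon✓ 2131:Tue✓ 2132:Thu
Years with five Tuesdays: 2114, 2118, 2119, 2124, 2125, 2129, 2130, 2131 → 8.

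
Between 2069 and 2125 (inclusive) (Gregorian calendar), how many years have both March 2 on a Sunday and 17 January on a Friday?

Check each year's weekday for March 2 and 17 January:
  2069: Sat/Thu  2070: Sun/Fri ✓  2071: Mon/Sat  2072: Wed/Sun  2073: Thu/Tue  2074: Fri/Wed  2075: Sat/Thu  2076: Mon/Fri  2077: Tue/Sun  2078: Wed/Mon  2079: Thu/Tue  2080: Sat/Wed  2081: Sun/Fri ✓  2082: Mon/Sat  …(29 more)…  2112: Wed/Sun  2113: Thu/Tue  2114: Fri/Wed  2115: Sat/Thu  2116: Mon/Fri  2117: Tue/Sun  2118: Wed/Mon  2119: Thu/Tue  2120: Sat/Wed  2121: Sun/Fri ✓  2122: Mon/Sat  2123: Tue/Sun  2124: Thu/Mon  2125: Fri/Wed
Both conditions hold in: 2070, 2081, 2087, 2098, 2110, 2121 — 6.

6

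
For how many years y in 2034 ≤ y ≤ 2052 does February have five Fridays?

1

February has 28 days (29 in leap years); it has five Fridays when Friday falls among the first (month-length − 28) days — i.e. when February 1 is Friday in a leap year (never in a common year).
February 1 by year: 2034:Wed 2035:Thu 2036:Fri✓ 2037:Sun 2038:Mon 2039:Tue 2040:Wed 2041:Fri 2042:Sat 2043:Sun 2044:Mon 2045:Wed 2046:Thu 2047:Fri 2048:Sat 2049:Mon 2050:Tue 2051:Wed 2052:Thu
Years with five Fridays: 2036 → 1.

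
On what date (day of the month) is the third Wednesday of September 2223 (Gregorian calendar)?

September 1, 2223 is a Monday, so the first Wednesday is the 3rd.
The third Wednesday is 3 + 14 = 17.

17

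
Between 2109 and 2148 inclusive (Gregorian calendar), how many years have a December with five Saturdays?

December has 31 days; it has five Saturdays when Saturday falls among the first (month-length − 28) days — i.e. when December 1 is one of Saturday/Friday/Thursday.
December 1 by year: 2109:Sun 2110:Mon 2111:Tue 2112:Thu✓ 2113:Fri✓ 2114:Sat✓ 2115:Sun 2116:Tue 2117:Wed 2118:Thu✓ 2119:Fri✓ 2120:Sun 2121:Mon 2122:Tue 2123:Wed …(10 more)… 2134:Wed 2135:Thu✓ 2136:Sat✓ 2137:Sun 2138:Mon 2139:Tue 2140:Thu✓ 2141:Fri✓ 2142:Sat✓ 2143:Sun 2144:Tue 2145:Wed 2146:Thu✓ 2147:Fri✓ 2148:Sun
Years with five Saturdays: 2112, 2113, 2114, 2118, 2119, 2124, 2125, 2129, 2130, 2131, 2135, 2136, 2140, 2141, 2142, 2146, 2147 → 17.

17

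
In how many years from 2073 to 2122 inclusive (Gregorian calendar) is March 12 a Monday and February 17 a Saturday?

Check each year's weekday for March 12 and February 17:
  2073: Sun/Fri  2074: Mon/Sat ✓  2075: Tue/Sun  2076: Thu/Mon  2077: Fri/Wed  2078: Sat/Thu  2079: Sun/Fri  2080: Tue/Sat  2081: Wed/Mon  2082: Thu/Tue  2083: Fri/Wed  2084: Sun/Thu  2085: Mon/Sat ✓  2086: Tue/Sun  …(22 more)…  2109: Tue/Sun  2110: Wed/Mon  2111: Thu/Tue  2112: Sat/Wed  2113: Sun/Fri  2114: Mon/Sat ✓  2115: Tue/Sun  2116: Thu/Mon  2117: Fri/Wed  2118: Sat/Thu  2119: Sun/Fri  2120: Tue/Sat  2121: Wed/Mon  2122: Thu/Tue
Both conditions hold in: 2074, 2085, 2091, 2103, 2114 — 5.

5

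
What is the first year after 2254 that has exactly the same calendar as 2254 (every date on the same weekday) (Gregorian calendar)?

2265

Two years share a calendar iff Jan 1 falls on the same weekday and both are leap or both are common. 2254: Jan 1 is Sunday, common year.
2255: Jan 1 Monday, common
2256: Jan 1 Tuesday, leap
2257: Jan 1 Thursday, common
2258: Jan 1 Friday, common
2259: Jan 1 Saturday, common
2260: Jan 1 Sunday, leap
2261: Jan 1 Tuesday, common
2262: Jan 1 Wednesday, common
2263: Jan 1 Thursday, common
2264: Jan 1 Friday, leap
2265: Jan 1 Sunday, common
2265 matches on both conditions.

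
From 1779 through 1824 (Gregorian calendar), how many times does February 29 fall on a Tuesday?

2

Leap years in 1779–1824: 11 of them.
Feb 29 weekday advances by 5 (mod 7) from one leap year to the next four years later (or differs when a century non-leap intervenes).
Leap-day weekdays: 1780:Tue✓ 1784:Sun 1788:Fri 1792:Wed 1796:Mon 1804:Wed 1808:Mon 1812:Sat 1816:Thu 1820:Tue✓ 1824:Sun
Tuesday: 1780, 1820 → 2.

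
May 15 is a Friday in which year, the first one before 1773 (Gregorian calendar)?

From one year to the next, a fixed date's weekday advances by 1, or by 2 when a Feb 29 lies between the two dates.
1773: May 15 is Saturday.
1772: Friday (−1)
May 15 falls on a Friday in 1772.

1772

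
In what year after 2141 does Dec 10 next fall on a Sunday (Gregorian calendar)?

2147

From one year to the next, a fixed date's weekday advances by 1, or by 2 when a Feb 29 lies between the two dates.
2141: December 10 is Sunday.
2142: Monday (+1)
2143: Tuesday (+1)
2144: Thursday (+2)
2145: Friday (+1)
2146: Saturday (+1)
2147: Sunday (+1)
Dec 10 falls on a Sunday in 2147.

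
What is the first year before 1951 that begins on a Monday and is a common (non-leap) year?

1945

Jan 1 advances by 2 weekdays after a leap year and by 1 after a common year.
1951: Jan 1 is Monday.
1950: Sunday
1949: Saturday
1948: Thursday (leap)
1947: Wednesday
1946: Tuesday
1945: Monday
1945 begins on a Monday and is a common year.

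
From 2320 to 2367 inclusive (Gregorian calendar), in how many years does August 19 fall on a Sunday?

7

Track August 19's weekday year by year (advancing +1, or +2 across a Feb 29):
  2320: Thu  2321: Fri (+1)  2322: Sat (+1)  2323: Sun (+1) ✓  2324: Tue (+2)
  2325: Wed (+1)  2326: Thu (+1)  2327: Fri (+1)  2328: Sun (+2) ✓  2329: Mon (+1)
  2330: Tue (+1)  2331: Wed (+1)  2332: Fri (+2)  2333: Sat (+1)  … (20 more years) …
  2354: Thu (+1)  2355: Fri (+1)  2356: Sun (+2) ✓  2357: Mon (+1)  2358: Tue (+1)
  2359: Wed (+1)  2360: Fri (+2)  2361: Sat (+1)  2362: Sun (+1) ✓  2363: Mon (+1)
  2364: Wed (+2)  2365: Thu (+1)  2366: Fri (+1)  2367: Sat (+1)
Sunday years: 2323, 2328, 2334, 2345, 2351, 2356, 2362 — 7 in total.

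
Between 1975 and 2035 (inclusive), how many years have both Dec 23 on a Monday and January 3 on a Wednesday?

Check each year's weekday for Dec 23 and January 3:
  1975: Tue/Fri  1976: Thu/Sat  1977: Fri/Mon  1978: Sat/Tue  1979: Sun/Wed  1980: Tue/Thu  1981: Wed/Sat  1982: Thu/Sun  1983: Fri/Mon  1984: Sun/Tue  1985: Mon/Thu  1986: Tue/Fri  1987: Wed/Sat  1988: Fri/Sun  …(33 more)…  2022: Fri/Mon  2023: Sat/Tue  2024: Mon/Wed ✓  2025: Tue/Fri  2026: Wed/Sat  2027: Thu/Sun  2028: Sat/Mon  2029: Sun/Wed  2030: Mon/Thu  2031: Tue/Fri  2032: Thu/Sat  2033: Fri/Mon  2034: Sat/Tue  2035: Sun/Wed
Both conditions hold in: 1996, 2024 — 2.

2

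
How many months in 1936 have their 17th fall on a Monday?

Check the 17th of each month of 1936: Jan 17: Fri, Feb 17: Mon, Mar 17: Tue, Apr 17: Fri, May 17: Sun, Jun 17: Wed, Jul 17: Fri, Aug 17: Mon, Sep 17: Thu, Oct 17: Sat, Nov 17: Tue, Dec 17: Thu.
Monday occurs in February, August — 2 months.

2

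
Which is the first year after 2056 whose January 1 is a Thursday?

2060

Jan 1 advances by 2 weekdays after a leap year and by 1 after a common year.
2056: Jan 1 is Saturday (leap).
2057: Monday
2058: Tuesday
2059: Wednesday
2060: Thursday (leap)
2060 begins on a Thursday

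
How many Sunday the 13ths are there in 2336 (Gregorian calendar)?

Check the 13th of each month of 2336: Jan 13: Mon, Feb 13: Thu, Mar 13: Fri, Apr 13: Mon, May 13: Wed, Jun 13: Sat, Jul 13: Mon, Aug 13: Thu, Sep 13: Sun, Oct 13: Tue, Nov 13: Fri, Dec 13: Sun.
Sunday occurs in September, December — 2 months.

2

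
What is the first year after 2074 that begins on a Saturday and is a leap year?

Jan 1 advances by 2 weekdays after a leap year and by 1 after a common year.
2074: Jan 1 is Monday.
2075: Tuesday
2076: Wednesday (leap)
2077: Friday
2078: Saturday
2079: Sunday
2080: Monday (leap)
2081: Wednesday
2082: Thursday
2083: Friday
2084: Saturday (leap)
2084 begins on a Saturday and is a leap year.

2084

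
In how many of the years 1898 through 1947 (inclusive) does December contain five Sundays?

23

December has 31 days; it has five Sundays when Sunday falls among the first (month-length − 28) days — i.e. when December 1 is one of Sunday/Saturday/Friday.
December 1 by year: 1898:Thu 1899:Fri✓ 1900:Sat✓ 1901:Sun✓ 1902:Mon 1903:Tue 1904:Thu 1905:Fri✓ 1906:Sat✓ 1907:Sun✓ 1908:Tue 1909:Wed 1910:Thu 1911:Fri✓ 1912:Sun✓ …(20 more)… 1933:Fri✓ 1934:Sat✓ 1935:Sun✓ 1936:Tue 1937:Wed 1938:Thu 1939:Fri✓ 1940:Sun✓ 1941:Mon 1942:Tue 1943:Wed 1944:Fri✓ 1945:Sat✓ 1946:Sun✓ 1947:Mon
Years with five Sundays: 1899, 1900, 1901, 1905, 1906, 1907, 1911, 1912, 1916, 1917, 1918, 1922, 1923, 1928, 1929, 1933, 1934, 1935, 1939, 1940, 1944, 1945, 1946 → 23.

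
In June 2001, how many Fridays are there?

June 2001 has 30 days and begins on Friday.
The first Friday is June 1.
Fridays fall on 1, 8, 15, 22, 29 — that's 5.

5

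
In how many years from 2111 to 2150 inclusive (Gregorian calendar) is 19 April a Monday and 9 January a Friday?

Check each year's weekday for 19 April and 9 January:
  2111: Sun/Fri  2112: Tue/Sat  2113: Wed/Mon  2114: Thu/Tue  2115: Fri/Wed  2116: Sun/Thu  2117: Mon/Sat  2118: Tue/Sun  2119: Wed/Mon  2120: Fri/Tue  2121: Sat/Thu  2122: Sun/Fri  2123: Mon/Sat  2124: Wed/Sun  …(12 more)…  2137: Fri/Wed  2138: Sat/Thu  2139: Sun/Fri  2140: Tue/Sat  2141: Wed/Mon  2142: Thu/Tue  2143: Fri/Wed  2144: Sun/Thu  2145: Mon/Sat  2146: Tue/Sun  2147: Wed/Mon  2148: Fri/Tue  2149: Sat/Thu  2150: Sun/Fri
Both conditions hold in: 2128 — 1.

1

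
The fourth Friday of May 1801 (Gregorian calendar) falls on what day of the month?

22

May 1, 1801 is a Friday, so the first Friday is the 1st.
The fourth Friday is 1 + 21 = 22.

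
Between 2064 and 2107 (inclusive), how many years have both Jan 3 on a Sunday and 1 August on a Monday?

Check each year's weekday for Jan 3 and 1 August:
  2064: Thu/Fri  2065: Sat/Sat  2066: Sun/Sun  2067: Mon/Mon  2068: Tue/Wed  2069: Thu/Thu  2070: Fri/Fri  2071: Sat/Sat  2072: Sun/Mon ✓  2073: Tue/Tue  2074: Wed/Wed  2075: Thu/Thu  2076: Fri/Sat  2077: Sun/Sun  …(16 more)…  2094: Sun/Sun  2095: Mon/Mon  2096: Tue/Wed  2097: Thu/Thu  2098: Fri/Fri  2099: Sat/Sat  2100: Sun/Sun  2101: Mon/Mon  2102: Tue/Tue  2103: Wed/Wed  2104: Thu/Fri  2105: Sat/Sat  2106: Sun/Sun  2107: Mon/Mon
Both conditions hold in: 2072 — 1.

1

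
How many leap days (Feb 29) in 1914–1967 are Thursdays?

Leap years in 1914–1967: 13 of them.
Feb 29 weekday advances by 5 (mod 7) from one leap year to the next four years later (or differs when a century non-leap intervenes).
Leap-day weekdays: 1916:Tue 1920:Sun 1924:Fri 1928:Wed 1932:Mon 1936:Sat 1940:Thu✓ 1944:Tue 1948:Sun 1952:Fri 1956:Wed 1960:Mon 1964:Sat
Thursday: 1940 → 1.

1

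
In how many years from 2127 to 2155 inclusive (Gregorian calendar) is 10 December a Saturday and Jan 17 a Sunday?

Check each year's weekday for 10 December and Jan 17:
  2127: Wed/Fri  2128: Fri/Sat  2129: Sat/Mon  2130: Sun/Tue  2131: Mon/Wed  2132: Wed/Thu  2133: Thu/Sat  2134: Fri/Sun  2135: Sat/Mon  2136: Mon/Tue  2137: Tue/Thu  2138: Wed/Fri  2139: Thu/Sat  2140: Sat/Sun ✓  2141: Sun/Tue  2142: Mon/Wed  2143: Tue/Thu  2144: Thu/Fri  2145: Fri/Sun  2146: Sat/Mon  2147: Sun/Tue  2148: Tue/Wed  2149: Wed/Fri  2150: Thu/Sat  2151: Fri/Sun  2152: Sun/Mon  2153: Mon/Wed  2154: Tue/Thu  2155: Wed/Fri
Both conditions hold in: 2140 — 1.

1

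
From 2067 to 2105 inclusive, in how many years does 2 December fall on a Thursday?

Track 2 December's weekday year by year (advancing +1, or +2 across a Feb 29):
  2067: Fri  2068: Sun (+2)  2069: Mon (+1)  2070: Tue (+1)  2071: Wed (+1)
  2072: Fri (+2)  2073: Sat (+1)  2074: Sun (+1)  2075: Mon (+1)  2076: Wed (+2)
  2077: Thu (+1) ✓  2078: Fri (+1)  2079: Sat (+1)  2080: Mon (+2)  … (11 more years) …
  2092: Tue (+2)  2093: Wed (+1)  2094: Thu (+1) ✓  2095: Fri (+1)  2096: Sun (+2)
  2097: Mon (+1)  2098: Tue (+1)  2099: Wed (+1)  2100: Thu (+1) ✓  2101: Fri (+1)
  2102: Sat (+1)  2103: Sun (+1)  2104: Tue (+2)  2105: Wed (+1)
Thursday years: 2077, 2083, 2088, 2094, 2100 — 5 in total.

5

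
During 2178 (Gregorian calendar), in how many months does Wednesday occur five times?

A month of length L has five Wednesdays iff its first Wednesday is on day ≤ L−28 (so day 1–3 in a 31-day month, 1–2 in a 30-day month, day 1 in a leap February).
Checking each month of 2178: Jan starts Thu (31d); Feb starts Sun (28d); Mar starts Sun (31d); Apr starts Wed (30d) ✓; May starts Fri (31d); Jun starts Mon (30d); Jul starts Wed (31d) ✓; Aug starts Sat (31d); Sep starts Tue (30d) ✓; Oct starts Thu (31d); Nov starts Sun (30d); Dec starts Tue (31d) ✓.
Five-Wednesday months: April, July, September, December → 4.

4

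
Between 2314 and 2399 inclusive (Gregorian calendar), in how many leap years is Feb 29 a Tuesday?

3

Leap years in 2314–2399: 21 of them.
Feb 29 weekday advances by 5 (mod 7) from one leap year to the next four years later (or differs when a century non-leap intervenes).
Leap-day weekdays: 2316:Tue✓ 2320:Sun 2324:Fri 2328:Wed 2332:Mon 2336:Sat 2340:Thu 2344:Tue✓ 2348:Sun 2352:Fri 2356:Wed 2360:Mon 2364:Sat 2368:Thu 2372:Tue✓ 2376:Sun 2380:Fri 2384:Wed 2388:Mon 2392:Sat 2396:Thu
Tuesday: 2316, 2344, 2372 → 3.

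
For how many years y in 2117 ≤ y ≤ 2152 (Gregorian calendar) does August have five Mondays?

16

August has 31 days; it has five Mondays when Monday falls among the first (month-length − 28) days — i.e. when August 1 is one of Monday/Sunday/Saturday.
August 1 by year: 2117:Sun✓ 2118:Mon✓ 2119:Tue 2120:Thu 2121:Fri 2122:Sat✓ 2123:Sun✓ 2124:Tue 2125:Wed 2126:Thu 2127:Fri 2128:Sun✓ 2129:Mon✓ 2130:Tue 2131:Wed …(6 more)… 2138:Fri 2139:Sat✓ 2140:Mon✓ 2141:Tue 2142:Wed 2143:Thu 2144:Sat✓ 2145:Sun✓ 2146:Mon✓ 2147:Tue 2148:Thu 2149:Fri 2150:Sat✓ 2151:Sun✓ 2152:Tue
Years with five Mondays: 2117, 2118, 2122, 2123, 2128, 2129, 2133, 2134, 2135, 2139, 2140, 2144, 2145, 2146, 2150, 2151 → 16.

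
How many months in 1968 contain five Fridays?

A month of length L has five Fridays iff its first Friday is on day ≤ L−28 (so day 1–3 in a 31-day month, 1–2 in a 30-day month, day 1 in a leap February).
Checking each month of 1968: Jan starts Mon (31d); Feb starts Thu (29d); Mar starts Fri (31d) ✓; Apr starts Mon (30d); May starts Wed (31d) ✓; Jun starts Sat (30d); Jul starts Mon (31d); Aug starts Thu (31d) ✓; Sep starts Sun (30d); Oct starts Tue (31d); Nov starts Fri (30d) ✓; Dec starts Sun (31d).
Five-Friday months: March, May, August, November → 4.

4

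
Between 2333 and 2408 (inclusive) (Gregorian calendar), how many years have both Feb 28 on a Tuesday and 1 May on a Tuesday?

2

Check each year's weekday for Feb 28 and 1 May:
  2333: Tue/Mon  2334: Wed/Tue  2335: Thu/Wed  2336: Fri/Fri  2337: Sun/Sat  2338: Mon/Sun  2339: Tue/Mon  2340: Wed/Wed  2341: Fri/Thu  2342: Sat/Fri  2343: Sun/Sat  2344: Mon/Mon  2345: Wed/Tue  2346: Thu/Wed  …(48 more)…  2395: Tue/Mon  2396: Wed/Wed  2397: Fri/Thu  2398: Sat/Fri  2399: Sun/Sat  2400: Mon/Mon  2401: Wed/Tue  2402: Thu/Wed  2403: Fri/Thu  2404: Sat/Sat  2405: Mon/Sun  2406: Tue/Mon  2407: Wed/Tue  2408: Thu/Thu
Both conditions hold in: 2356, 2384 — 2.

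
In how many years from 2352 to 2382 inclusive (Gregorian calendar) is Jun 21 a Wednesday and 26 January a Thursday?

3

Check each year's weekday for Jun 21 and 26 January:
  2352: Sat/Sat  2353: Sun/Mon  2354: Mon/Tue  2355: Tue/Wed  2356: Thu/Thu  2357: Fri/Sat  2358: Sat/Sun  2359: Sun/Mon  2360: Tue/Tue  2361: Wed/Thu ✓  2362: Thu/Fri  2363: Fri/Sat  2364: Sun/Sun  2365: Mon/Tue  …(3 more)…  2369: Sat/Sun  2370: Sun/Mon  2371: Mon/Tue  2372: Wed/Wed  2373: Thu/Fri  2374: Fri/Sat  2375: Sat/Sun  2376: Mon/Mon  2377: Tue/Wed  2378: Wed/Thu ✓  2379: Thu/Fri  2380: Sat/Sat  2381: Sun/Mon  2382: Mon/Tue
Both conditions hold in: 2361, 2367, 2378 — 3.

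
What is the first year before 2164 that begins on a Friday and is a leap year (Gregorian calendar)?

2140

Jan 1 advances by 2 weekdays after a leap year and by 1 after a common year.
2164: Jan 1 is Sunday (leap).
2163: Saturday
2162: Friday
2161: Thursday
2160: Tuesday (leap)
2159: Monday
2158: Sunday
2157: Saturday
2156: Thursday (leap)
2155: Wednesday
2154: Tuesday
2153: Monday
2152: Saturday (leap)
2151: Friday
2150: Thursday
2149: Wednesday
2148: Monday (leap)
2147: Sunday
2146: Saturday
2145: Friday
2144: Wednesday (leap)
2143: Tuesday
2142: Monday
2141: Sunday
2140: Friday (leap)
2140 begins on a Friday and is a leap year.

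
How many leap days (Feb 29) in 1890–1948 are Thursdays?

2

Leap years in 1890–1948: 14 of them.
Feb 29 weekday advances by 5 (mod 7) from one leap year to the next four years later (or differs when a century non-leap intervenes).
Leap-day weekdays: 1892:Mon 1896:Sat 1904:Mon 1908:Sat 1912:Thu✓ 1916:Tue 1920:Sun 1924:Fri 1928:Wed 1932:Mon 1936:Sat 1940:Thu✓ 1944:Tue 1948:Sun
Thursday: 1912, 1940 → 2.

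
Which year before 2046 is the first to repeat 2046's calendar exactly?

Two years share a calendar iff Jan 1 falls on the same weekday and both are leap or both are common. 2046: Jan 1 is Monday, common year.
2045: Jan 1 Sunday, common
2044: Jan 1 Friday, leap
2043: Jan 1 Thursday, common
2042: Jan 1 Wednesday, common
2041: Jan 1 Tuesday, common
2040: Jan 1 Sunday, leap
2039: Jan 1 Saturday, common
2038: Jan 1 Friday, common
2037: Jan 1 Thursday, common
2036: Jan 1 Tuesday, leap
2035: Jan 1 Monday, common
2035 matches on both conditions.

2035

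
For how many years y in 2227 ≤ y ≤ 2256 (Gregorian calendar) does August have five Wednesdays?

August has 31 days; it has five Wednesdays when Wednesday falls among the first (month-length − 28) days — i.e. when August 1 is one of Wednesday/Tuesday/Monday.
August 1 by year: 2227:Wed✓ 2228:Fri 2229:Sat 2230:Sun 2231:Mon✓ 2232:Wed✓ 2233:Thu 2234:Fri 2235:Sat 2236:Mon✓ 2237:Tue✓ 2238:Wed✓ 2239:Thu 2240:Sat 2241:Sun 2242:Mon✓ 2243:Tue✓ 2244:Thu 2245:Fri 2246:Sat 2247:Sun 2248:Tue✓ 2249:Wed✓ 2250:Thu 2251:Fri 2252:Sun 2253:Mon✓ 2254:Tue✓ 2255:Wed✓ 2256:Fri
Years with five Wednesdays: 2227, 2231, 2232, 2236, 2237, 2238, 2242, 2243, 2248, 2249, 2253, 2254, 2255 → 13.

13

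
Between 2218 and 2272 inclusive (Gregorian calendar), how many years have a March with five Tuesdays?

March has 31 days; it has five Tuesdays when Tuesday falls among the first (month-length − 28) days — i.e. when March 1 is one of Tuesday/Monday/Sunday.
March 1 by year: 2218:Sun✓ 2219:Mon✓ 2220:Wed 2221:Thu 2222:Fri 2223:Sat 2224:Mon✓ 2225:Tue✓ 2226:Wed 2227:Thu 2228:Sat 2229:Sun✓ 2230:Mon✓ 2231:Tue✓ 2232:Thu …(25 more)… 2258:Mon✓ 2259:Tue✓ 2260:Thu 2261:Fri 2262:Sat 2263:Sun✓ 2264:Tue✓ 2265:Wed 2266:Thu 2267:Fri 2268:Sun✓ 2269:Mon✓ 2270:Tue✓ 2271:Wed 2272:Fri
Years with five Tuesdays: 2218, 2219, 2224, 2225, 2229, 2230, 2231, 2235, 2236, 2240, 2241, 2242, 2246, 2247, 2252, 2253, 2257, 2258, 2259, 2263, 2264, 2268, 2269, 2270 → 24.

24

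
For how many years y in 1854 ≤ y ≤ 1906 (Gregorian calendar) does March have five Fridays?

March has 31 days; it has five Fridays when Friday falls among the first (month-length − 28) days — i.e. when March 1 is one of Friday/Thursday/Wednesday.
March 1 by year: 1854:Wed✓ 1855:Thu✓ 1856:Sat 1857:Sun 1858:Mon 1859:Tue 1860:Thu✓ 1861:Fri✓ 1862:Sat 1863:Sun 1864:Tue 1865:Wed✓ 1866:Thu✓ 1867:Fri✓ 1868:Sun …(23 more)… 1892:Tue 1893:Wed✓ 1894:Thu✓ 1895:Fri✓ 1896:Sun 1897:Mon 1898:Tue 1899:Wed✓ 1900:Thu✓ 1901:Fri✓ 1902:Sat 1903:Sun 1904:Tue 1905:Wed✓ 1906:Thu✓
Years with five Fridays: 1854, 1855, 1860, 1861, 1865, 1866, 1867, 1871, 1872, 1876, 1877, 1878, 1882, 1883, 1888, 1889, 1893, 1894, 1895, 1899, 1900, 1901, 1905, 1906 → 24.

24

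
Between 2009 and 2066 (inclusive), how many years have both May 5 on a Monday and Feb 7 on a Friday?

Check each year's weekday for May 5 and Feb 7:
  2009: Tue/Sat  2010: Wed/Sun  2011: Thu/Mon  2012: Sat/Tue  2013: Sun/Thu  2014: Mon/Fri ✓  2015: Tue/Sat  2016: Thu/Sun  2017: Fri/Tue  2018: Sat/Wed  2019: Sun/Thu  2020: Tue/Fri  2021: Wed/Sun  2022: Thu/Mon  …(30 more)…  2053: Mon/Fri ✓  2054: Tue/Sat  2055: Wed/Sun  2056: Fri/Mon  2057: Sat/Wed  2058: Sun/Thu  2059: Mon/Fri ✓  2060: Wed/Sat  2061: Thu/Mon  2062: Fri/Tue  2063: Sat/Wed  2064: Mon/Thu  2065: Tue/Sat  2066: Wed/Sun
Both conditions hold in: 2014, 2025, 2031, 2042, 2053, 2059 — 6.

6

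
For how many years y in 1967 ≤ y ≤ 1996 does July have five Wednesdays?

July has 31 days; it has five Wednesdays when Wednesday falls among the first (month-length − 28) days — i.e. when July 1 is one of Wednesday/Tuesday/Monday.
July 1 by year: 1967:Sat 1968:Mon✓ 1969:Tue✓ 1970:Wed✓ 1971:Thu 1972:Sat 1973:Sun 1974:Mon✓ 1975:Tue✓ 1976:Thu 1977:Fri 1978:Sat 1979:Sun 1980:Tue✓ 1981:Wed✓ 1982:Thu 1983:Fri 1984:Sun 1985:Mon✓ 1986:Tue✓ 1987:Wed✓ 1988:Fri 1989:Sat 1990:Sun 1991:Mon✓ 1992:Wed✓ 1993:Thu 1994:Fri 1995:Sat 1996:Mon✓
Years with five Wednesdays: 1968, 1969, 1970, 1974, 1975, 1980, 1981, 1985, 1986, 1987, 1991, 1992, 1996 → 13.

13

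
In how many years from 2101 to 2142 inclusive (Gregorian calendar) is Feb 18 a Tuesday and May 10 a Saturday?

Check each year's weekday for Feb 18 and May 10:
  2101: Fri/Tue  2102: Sat/Wed  2103: Sun/Thu  2104: Mon/Sat  2105: Wed/Sun  2106: Thu/Mon  2107: Fri/Tue  2108: Sat/Thu  2109: Mon/Fri  2110: Tue/Sat ✓  2111: Wed/Sun  2112: Thu/Tue  2113: Sat/Wed  2114: Sun/Thu  …(14 more)…  2129: Fri/Tue  2130: Sat/Wed  2131: Sun/Thu  2132: Mon/Sat  2133: Wed/Sun  2134: Thu/Mon  2135: Fri/Tue  2136: Sat/Thu  2137: Mon/Fri  2138: Tue/Sat ✓  2139: Wed/Sun  2140: Thu/Tue  2141: Sat/Wed  2142: Sun/Thu
Both conditions hold in: 2110, 2121, 2127, 2138 — 4.

4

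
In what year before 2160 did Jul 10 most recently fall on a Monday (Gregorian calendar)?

2158

From one year to the next, a fixed date's weekday advances by 1, or by 2 when a Feb 29 lies between the two dates.
2160: July 10 is Thursday.
2159: Tuesday (−2)
2158: Monday (−1)
Jul 10 falls on a Monday in 2158.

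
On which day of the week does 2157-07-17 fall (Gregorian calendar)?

January 1, 2157 is a Saturday.
July 17 is day 198 of the year, i.e. 197 days after Jan 1.
197 mod 7 = 1, so advance 1 weekday from Saturday: Sunday.

Sunday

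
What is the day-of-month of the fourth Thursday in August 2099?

August 1, 2099 is a Saturday, so the first Thursday is the 6th.
The fourth Thursday is 6 + 21 = 27.

27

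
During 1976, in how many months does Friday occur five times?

5

A month of length L has five Fridays iff its first Friday is on day ≤ L−28 (so day 1–3 in a 31-day month, 1–2 in a 30-day month, day 1 in a leap February).
Checking each month of 1976: Jan starts Thu (31d) ✓; Feb starts Sun (29d); Mar starts Mon (31d); Apr starts Thu (30d) ✓; May starts Sat (31d); Jun starts Tue (30d); Jul starts Thu (31d) ✓; Aug starts Sun (31d); Sep starts Wed (30d); Oct starts Fri (31d) ✓; Nov starts Mon (30d); Dec starts Wed (31d) ✓.
Five-Friday months: January, April, July, October, December → 5.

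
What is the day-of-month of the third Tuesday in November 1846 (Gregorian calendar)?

17

November 1, 1846 is a Sunday, so the first Tuesday is the 3rd.
The third Tuesday is 3 + 14 = 17.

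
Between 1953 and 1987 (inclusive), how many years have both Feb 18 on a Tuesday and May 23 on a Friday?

Check each year's weekday for Feb 18 and May 23:
  1953: Wed/Sat  1954: Thu/Sun  1955: Fri/Mon  1956: Sat/Wed  1957: Mon/Thu  1958: Tue/Fri ✓  1959: Wed/Sat  1960: Thu/Mon  1961: Sat/Tue  1962: Sun/Wed  1963: Mon/Thu  1964: Tue/Sat  1965: Thu/Sun  1966: Fri/Mon  …(7 more)…  1974: Mon/Thu  1975: Tue/Fri ✓  1976: Wed/Sun  1977: Fri/Mon  1978: Sat/Tue  1979: Sun/Wed  1980: Mon/Fri  1981: Wed/Sat  1982: Thu/Sun  1983: Fri/Mon  1984: Sat/Wed  1985: Mon/Thu  1986: Tue/Fri ✓  1987: Wed/Sat
Both conditions hold in: 1958, 1969, 1975, 1986 — 4.

4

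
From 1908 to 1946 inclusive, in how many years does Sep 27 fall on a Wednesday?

6

Track Sep 27's weekday year by year (advancing +1, or +2 across a Feb 29):
  1908: Sun  1909: Mon (+1)  1910: Tue (+1)  1911: Wed (+1) ✓  1912: Fri (+2)
  1913: Sat (+1)  1914: Sun (+1)  1915: Mon (+1)  1916: Wed (+2) ✓  1917: Thu (+1)
  1918: Fri (+1)  1919: Sat (+1)  1920: Mon (+2)  1921: Tue (+1)  … (11 more years) …
  1933: Wed (+1) ✓  1934: Thu (+1)  1935: Fri (+1)  1936: Sun (+2)  1937: Mon (+1)
  1938: Tue (+1)  1939: Wed (+1) ✓  1940: Fri (+2)  1941: Sat (+1)  1942: Sun (+1)
  1943: Mon (+1)  1944: Wed (+2) ✓  1945: Thu (+1)  1946: Fri (+1)
Wednesday years: 1911, 1916, 1922, 1933, 1939, 1944 — 6 in total.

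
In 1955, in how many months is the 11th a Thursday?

Check the 11th of each month of 1955: Jan 11: Tue, Feb 11: Fri, Mar 11: Fri, Apr 11: Mon, May 11: Wed, Jun 11: Sat, Jul 11: Mon, Aug 11: Thu, Sep 11: Sun, Oct 11: Tue, Nov 11: Fri, Dec 11: Sun.
Thursday occurs in August — 1 month.

1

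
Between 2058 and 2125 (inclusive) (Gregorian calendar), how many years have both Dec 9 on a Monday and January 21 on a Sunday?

Check each year's weekday for Dec 9 and January 21:
  2058: Mon/Mon  2059: Tue/Tue  2060: Thu/Wed  2061: Fri/Fri  2062: Sat/Sat  2063: Sun/Sun  2064: Tue/Mon  2065: Wed/Wed  2066: Thu/Thu  2067: Fri/Fri  2068: Sun/Sat  2069: Mon/Mon  2070: Tue/Tue  2071: Wed/Wed  …(40 more)…  2112: Fri/Thu  2113: Sat/Sat  2114: Sun/Sun  2115: Mon/Mon  2116: Wed/Tue  2117: Thu/Thu  2118: Fri/Fri  2119: Sat/Sat  2120: Mon/Sun ✓  2121: Tue/Tue  2122: Wed/Wed  2123: Thu/Thu  2124: Sat/Fri  2125: Sun/Sun
Both conditions hold in: 2080, 2120 — 2.

2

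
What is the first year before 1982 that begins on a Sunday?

1978

Jan 1 advances by 2 weekdays after a leap year and by 1 after a common year.
1982: Jan 1 is Friday.
1981: Thursday
1980: Tuesday (leap)
1979: Monday
1978: Sunday
1978 begins on a Sunday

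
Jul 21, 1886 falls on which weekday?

Wednesday

January 1, 1886 is a Friday.
July 21 is day 202 of the year, i.e. 201 days after Jan 1.
201 mod 7 = 5, so advance 5 weekdays from Friday: Wednesday.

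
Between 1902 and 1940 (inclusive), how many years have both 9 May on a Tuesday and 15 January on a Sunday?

5

Check each year's weekday for 9 May and 15 January:
  1902: Fri/Wed  1903: Sat/Thu  1904: Mon/Fri  1905: Tue/Sun ✓  1906: Wed/Mon  1907: Thu/Tue  1908: Sat/Wed  1909: Sun/Fri  1910: Mon/Sat  1911: Tue/Sun ✓  1912: Thu/Mon  1913: Fri/Wed  1914: Sat/Thu  1915: Sun/Fri  …(11 more)…  1927: Mon/Sat  1928: Wed/Sun  1929: Thu/Tue  1930: Fri/Wed  1931: Sat/Thu  1932: Mon/Fri  1933: Tue/Sun ✓  1934: Wed/Mon  1935: Thu/Tue  1936: Sat/Wed  1937: Sun/Fri  1938: Mon/Sat  1939: Tue/Sun ✓  1940: Thu/Mon
Both conditions hold in: 1905, 1911, 1922, 1933, 1939 — 5.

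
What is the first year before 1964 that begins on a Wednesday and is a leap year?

1936

Jan 1 advances by 2 weekdays after a leap year and by 1 after a common year.
1964: Jan 1 is Wednesday (leap).
1963: Tuesday
1962: Monday
1961: Sunday
1960: Friday (leap)
1959: Thursday
1958: Wednesday
1957: Tuesday
1956: Sunday (leap)
1955: Saturday
1954: Friday
1953: Thursday
1952: Tuesday (leap)
1951: Monday
1950: Sunday
1949: Saturday
1948: Thursday (leap)
1947: Wednesday
1946: Tuesday
1945: Monday
1944: Saturday (leap)
1943: Friday
1942: Thursday
1941: Wednesday
1940: Monday (leap)
1939: Sunday
1938: Saturday
1937: Friday
1936: Wednesday (leap)
1936 begins on a Wednesday and is a leap year.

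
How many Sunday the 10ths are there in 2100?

2

Check the 10th of each month of 2100: Jan 10: Sun, Feb 10: Wed, Mar 10: Wed, Apr 10: Sat, May 10: Mon, Jun 10: Thu, Jul 10: Sat, Aug 10: Tue, Sep 10: Fri, Oct 10: Sun, Nov 10: Wed, Dec 10: Fri.
Sunday occurs in January, October — 2 months.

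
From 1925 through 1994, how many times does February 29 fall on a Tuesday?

Leap years in 1925–1994: 17 of them.
Feb 29 weekday advances by 5 (mod 7) from one leap year to the next four years later (or differs when a century non-leap intervenes).
Leap-day weekdays: 1928:Wed 1932:Mon 1936:Sat 1940:Thu 1944:Tue✓ 1948:Sun 1952:Fri 1956:Wed 1960:Mon 1964:Sat 1968:Thu 1972:Tue✓ 1976:Sun 1980:Fri 1984:Wed 1988:Mon 1992:Sat
Tuesday: 1944, 1972 → 2.

2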